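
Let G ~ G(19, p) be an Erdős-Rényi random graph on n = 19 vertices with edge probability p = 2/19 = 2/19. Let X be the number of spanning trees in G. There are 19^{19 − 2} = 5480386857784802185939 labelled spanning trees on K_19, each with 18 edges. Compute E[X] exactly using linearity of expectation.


K_19 has 19^{19 − 2} = 5480386857784802185939 labelled spanning trees.
For each such spanning tree H, let X_H = 1 if all 18 edges of H are present in G. Then P[X_H = 1] = p^{18} = (2/19)^{18} = 262144/104127350297911241532841.
By linearity of expectation: E[X] = Σ_H E[X_H] = 5480386857784802185939 · p^{18} = 5480386857784802185939 · 262144/104127350297911241532841 = 262144/19.
Numerically: E[X] ≈ 13797.

E[X] = 5480386857784802185939 · (2/19)^{18} = 262144/19 ≈ 13797.


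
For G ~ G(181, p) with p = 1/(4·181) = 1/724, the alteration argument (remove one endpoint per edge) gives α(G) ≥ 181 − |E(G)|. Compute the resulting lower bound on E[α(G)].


E[|E(G)|] = C(181, 2)·p = 16290 · (1/724) = 45/2.
E[α(G)] ≥ n − E[|E(G)|] = 181 − 45/2 = 317/2.
Numerically: ≈ 158.5000.
(This is only a lower bound; the true E[α(G)] may be larger.)

E[α(G)] ≥ 317/2 ≈ 158.5000.


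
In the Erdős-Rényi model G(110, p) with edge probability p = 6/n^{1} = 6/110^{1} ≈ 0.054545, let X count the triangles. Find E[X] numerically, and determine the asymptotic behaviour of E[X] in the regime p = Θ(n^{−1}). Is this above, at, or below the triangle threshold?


Number of potential triangles: C(110, 3) = 215820.
Each occurs with probability p³ ≈ (0.054545)³ ≈ 1.6228400e-04.
By linearity: E[X] = C(110, 3)·p³ ≈ 215820 · 1.6228400e-04 ≈ 35.02413.
Here α = 1, so p = 6/n is exactly at the triangle threshold p ~ 1/n. Asymptotically E[X] → c³/6 = 6³/6 = 36 ≈ 36.00000, a bounded constant. In this regime the triangle count is asymptotically Poisson(c³/6).

E[X] ≈ 35.02413; in regime p = Θ(1/n^{1}) E[X] stays bounded (at the triangle threshold p ~ 1/n).


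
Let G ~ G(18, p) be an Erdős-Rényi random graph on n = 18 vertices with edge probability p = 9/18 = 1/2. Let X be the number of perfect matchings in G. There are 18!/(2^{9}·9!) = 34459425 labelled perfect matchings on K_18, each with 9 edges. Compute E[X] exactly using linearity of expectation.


K_18 has 18!/(2^{9}·9!) = 34459425 labelled perfect matchings.
For each such perfect matching H, let X_H = 1 if all 9 edges of H are present in G. Then P[X_H = 1] = p^{9} = (1/2)^{9} = 1/512.
By linearity of expectation: E[X] = Σ_H E[X_H] = 34459425 · p^{9} = 34459425 · 1/512 = 34459425/512.
Numerically: E[X] ≈ 6.73e+04.

E[X] = 34459425 · (1/2)^{9} = 34459425/512 ≈ 6.73e+04.


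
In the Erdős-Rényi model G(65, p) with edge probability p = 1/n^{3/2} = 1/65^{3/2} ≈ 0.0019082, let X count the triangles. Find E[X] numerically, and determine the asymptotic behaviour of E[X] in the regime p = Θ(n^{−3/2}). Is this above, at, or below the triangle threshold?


Number of potential triangles: C(65, 3) = 43680.
Each occurs with probability p³ ≈ (0.0019082)³ ≈ 6.9484813e-09.
By linearity: E[X] = C(65, 3)·p³ ≈ 43680 · 6.9484813e-09 ≈ 0.00030.
Since α = 3/2 > 1, p = c/n^{3/2} = o(1/n) is below the triangle threshold p ~ 1/n. Asymptotically E[X] ~ (c³/6)·n^{3(1−α)} = (1³/6)·n^{-1.5} → 0, so by Markov's inequality G has no triangles w.h.p.

E[X] ≈ 0.00030; in regime p = Θ(1/n^{3/2}) E[X] tends to 0 (below the triangle threshold p ~ 1/n).


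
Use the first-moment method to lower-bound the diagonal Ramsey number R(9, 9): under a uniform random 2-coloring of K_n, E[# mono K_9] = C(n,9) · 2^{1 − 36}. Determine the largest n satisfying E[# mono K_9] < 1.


We need C(n, 9) · 2^{1 − 36} < 1, i.e. C(n, 9) < 2^{36 − 1} = 34359738368.
Check values of n near the boundary:
  n = 60: C(60, 9) = 14783142660; 14783142660 < 34359738368? YES
  n = 61: C(61, 9) = 17341763505; 17341763505 < 34359738368? YES
  n = 62: C(62, 9) = 20286591270; 20286591270 < 34359738368? YES
  n = 63: C(63, 9) = 23667689815; 23667689815 < 34359738368? YES
  n = 64: C(64, 9) = 27540584512; 27540584512 < 34359738368? YES
  n = 65: C(65, 9) = 31966749880; 31966749880 < 34359738368? YES
  n = 66: C(66, 9) = 37014131440; 37014131440 < 34359738368? NO
  n = 67: C(67, 9) = 42757703560; 42757703560 < 34359738368? NO
The largest n with C(n, 9) < 34359738368 is n = 65 (where E[X] = 3995843735/4294967296 ≈ 0.9304). Hence R(9, 9) > 65, i.e. R(9, 9) ≥ 66.

Largest n = 65; hence R(9, 9) > 65.


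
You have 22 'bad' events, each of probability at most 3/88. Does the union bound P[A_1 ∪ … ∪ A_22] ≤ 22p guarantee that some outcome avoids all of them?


Union bound: P[∪_{i=1}^{22} A_i] ≤ Σ_i P[A_i] ≤ 22·p = 22·(3/88) = 3/4.
Numerically: 3/4 ≈ 0.750000.
Is 3/4 < 1? YES.
Since P[∪ A_i] ≤ 3/4 < 1, the complement has P[∩ A_i^c] ≥ 1 − 3/4 = 1/4 > 0, so some outcome avoids every A_i.

22·p = 3/4 ≈ 0.750000; existence CERTIFIED by the union bound.


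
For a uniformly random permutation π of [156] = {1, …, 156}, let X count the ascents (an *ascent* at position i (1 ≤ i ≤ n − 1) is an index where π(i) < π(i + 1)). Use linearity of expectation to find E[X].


Write X = Σ X_I over i = 1, …, 155, with X_I the indicator of one ascent.
There are 155 indicators.
For each fixed i, the pair (π(i), π(i+1)) is a uniformly random ordered pair of distinct values from {1, …, 156}; by symmetry P[π(i) < π(i+1)] = 1/2.
By linearity: E[X] = 155 · (1/2) = (156 − 1) · (1/2) = 155/2 ≈ 77.5000.

E[X] = 155/2 = 77.5000.


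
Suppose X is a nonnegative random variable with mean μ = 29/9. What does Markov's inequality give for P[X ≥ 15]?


μ = E[X] = 29/9, a = 15.
Markov: P[X ≥ 15] ≤ μ/a = (29/9)/15 = 29/135.
Numerically: ≈ 0.214815.
(Since a = 15 > μ = 3.222222, the bound 29/135 is < 1 and informative.)

P[X ≥ 15] ≤ 29/135 ≈ 0.214815.


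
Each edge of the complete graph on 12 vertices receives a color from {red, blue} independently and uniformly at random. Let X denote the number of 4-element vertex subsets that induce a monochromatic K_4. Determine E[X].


Let X = Σ_S X_S over the C(12, 4) = 495 subsets S of size 4, where X_S = 1 if the K_4 on S is monochromatic.
For a fixed S, the K_4 on S has C(4, 2) = 6 edges. P[all 6 edges red] = (1/2)^6, and likewise for blue, so P[monochromatic] = 2·(1/2)^6 = 2^{1 − 6} = 1/32.
By linearity of expectation: E[X] = C(12, 4) · 2^{1 − 6} = 495 · 1/32 = 495/32.
Numerically: E[X] ≈ 15.468750.

E[X] = C(12,4)·2^(1−C(4,2)) = 495/32 ≈ 15.468750.


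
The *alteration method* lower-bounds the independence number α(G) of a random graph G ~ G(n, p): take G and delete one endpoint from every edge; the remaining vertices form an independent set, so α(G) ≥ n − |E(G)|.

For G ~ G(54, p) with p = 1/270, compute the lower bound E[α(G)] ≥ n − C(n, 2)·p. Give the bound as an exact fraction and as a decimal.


E[|E(G)|] = C(54, 2)·p = 1431 · (1/270) = 53/10.
E[α(G)] ≥ n − E[|E(G)|] = 54 − 53/10 = 487/10.
Numerically: ≈ 48.700000.
(This is only a lower bound; the true E[α(G)] may be larger.)

E[α(G)] ≥ 487/10 ≈ 48.700000.


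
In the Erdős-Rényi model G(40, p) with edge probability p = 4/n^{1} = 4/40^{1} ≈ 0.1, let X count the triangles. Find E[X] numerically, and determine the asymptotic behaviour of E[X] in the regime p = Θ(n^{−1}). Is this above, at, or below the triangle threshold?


Number of potential triangles: C(40, 3) = 9880.
Each occurs with probability p³ ≈ (0.1)³ ≈ 1.000000e-03.
By linearity: E[X] = C(40, 3)·p³ ≈ 9880 · 1.000000e-03 ≈ 9.8800.
Here α = 1, so p = 4/n is exactly at the triangle threshold p ~ 1/n. Asymptotically E[X] → c³/6 = 4³/6 = 32/3 ≈ 10.6667, a bounded constant. In this regime the triangle count is asymptotically Poisson(c³/6).

E[X] ≈ 9.8800; in regime p = Θ(1/n^{1}) E[X] stays bounded (at the triangle threshold p ~ 1/n).


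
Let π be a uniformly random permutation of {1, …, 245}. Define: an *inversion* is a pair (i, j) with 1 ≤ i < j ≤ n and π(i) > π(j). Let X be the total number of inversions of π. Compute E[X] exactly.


Write X = Σ X_I over the C(245, 2) = 29890 pairs i < j, with X_I the indicator of one inversion.
There are 29890 indicators.
For each fixed pair i < j, the values π(i) and π(j) are two distinct elements of {1, …, 245} in uniformly random order; by symmetry P[π(i) > π(j)] = 1/2.
By linearity: E[X] = 29890 · (1/2) = C(245, 2) · (1/2) = 29890/2 = 14945 ≈ 14945.00000.

E[X] = 14945 = 14945.00000.


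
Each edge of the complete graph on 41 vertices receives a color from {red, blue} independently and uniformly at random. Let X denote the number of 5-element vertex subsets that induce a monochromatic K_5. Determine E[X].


Let X = Σ_S X_S over the C(41, 5) = 749398 subsets S of size 5, where X_S = 1 if the K_5 on S is monochromatic.
For a fixed S, the K_5 on S has C(5, 2) = 10 edges. P[all 10 edges red] = (1/2)^10, and likewise for blue, so P[monochromatic] = 2·(1/2)^10 = 2^{1 − 10} = 1/512.
Summing: E[X] = C(41, 5) · 2^{1 − 10} = 749398 · 1/512 = 374699/256.
Numerically: E[X] ≈ 1463.668.

E[X] = C(41,5)·2^(1−C(5,2)) = 374699/256 ≈ 1463.668.


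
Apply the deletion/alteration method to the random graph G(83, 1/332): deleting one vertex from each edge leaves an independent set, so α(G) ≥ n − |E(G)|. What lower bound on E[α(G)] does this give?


E[|E(G)|] = C(83, 2)·p = 3403 · (1/332) = 41/4.
E[α(G)] ≥ n − E[|E(G)|] = 83 − 41/4 = 291/4.
Numerically: ≈ 72.750000.
(This is only a lower bound; the true E[α(G)] may be larger.)

E[α(G)] ≥ 291/4 ≈ 72.750000.


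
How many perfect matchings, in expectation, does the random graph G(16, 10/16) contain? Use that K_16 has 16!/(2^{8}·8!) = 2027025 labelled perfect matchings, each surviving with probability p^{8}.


K_16 has 16!/(2^{8}·8!) = 2027025 labelled perfect matchings.
For each such perfect matching H, let X_H = 1 if all 8 edges of H are present in G. Then P[X_H = 1] = p^{8} = (5/8)^{8} = 390625/16777216.
By linearity of expectation: E[X] = Σ_H E[X_H] = 2027025 · p^{8} = 2027025 · 390625/16777216 = 791806640625/16777216.
Numerically: E[X] ≈ 47195.4.

E[X] = 2027025 · (5/8)^{8} = 791806640625/16777216 ≈ 47195.4.


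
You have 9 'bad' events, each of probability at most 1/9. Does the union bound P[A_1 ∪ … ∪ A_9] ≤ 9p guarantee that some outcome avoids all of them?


Union bound: P[∪_{i=1}^{9} A_i] ≤ Σ_i P[A_i] ≤ 9·p = 9·(1/9) = 1.
Numerically: 1 ≈ 1.000000.
Is 1 < 1? NO.
Since the bound 1 is ≥ 1, the union bound is uninformative here; it does NOT by itself certify existence.

9·p = 1 ≈ 1.000000; existence NOT certified by the union bound.


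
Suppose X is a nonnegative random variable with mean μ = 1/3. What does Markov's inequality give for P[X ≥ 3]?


μ = E[X] = 1/3, a = 3.
Markov: P[X ≥ 3] ≤ μ/a = (1/3)/3 = 1/9.
Numerically: ≈ 0.111.
(Since a = 3 > μ = 0.333, the bound 1/9 is < 1 and informative.)

P[X ≥ 3] ≤ 1/9 ≈ 0.111.


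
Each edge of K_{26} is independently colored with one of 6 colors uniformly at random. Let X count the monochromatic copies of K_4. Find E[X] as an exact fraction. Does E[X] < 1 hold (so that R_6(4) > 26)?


E[X] = C(26, 4) · 6^{1 − 6} = 14950 · 6^{−5} = 14950/7776.
As a reduced fraction: E[X] = 7475/3888 ≈ 1.923.
Is E[X] < 1? NO.
Since E[X] ≥ 1, the first-moment bound is inconclusive at n = 26; it does NOT by itself certify R_6(4) > 26.

E[X] = 7475/3888 ≈ 1.923; E[X] ≥ 1; first-moment method inconclusive here.


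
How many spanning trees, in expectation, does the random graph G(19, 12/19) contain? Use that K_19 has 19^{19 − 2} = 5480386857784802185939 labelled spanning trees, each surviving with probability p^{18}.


K_19 has 19^{19 − 2} = 5480386857784802185939 labelled spanning trees.
For each such spanning tree H, let X_H = 1 if all 18 edges of H are present in G. Then P[X_H = 1] = p^{18} = (12/19)^{18} = 26623333280885243904/104127350297911241532841.
By linearity of expectation: E[X] = Σ_H E[X_H] = 5480386857784802185939 · p^{18} = 5480386857784802185939 · 26623333280885243904/104127350297911241532841 = 26623333280885243904/19.
Numerically: E[X] ≈ 1.4012e+18.

E[X] = 5480386857784802185939 · (12/19)^{18} = 26623333280885243904/19 ≈ 1.4012e+18.


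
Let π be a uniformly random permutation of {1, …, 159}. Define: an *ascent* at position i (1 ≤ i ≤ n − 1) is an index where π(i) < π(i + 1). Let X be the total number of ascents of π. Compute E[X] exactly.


Write X = Σ X_I over i = 1, …, 158, with X_I the indicator of one ascent.
There are 158 indicators.
For each fixed i, the pair (π(i), π(i+1)) is a uniformly random ordered pair of distinct values from {1, …, 159}; by symmetry P[π(i) < π(i+1)] = 1/2.
By linearity: E[X] = 158 · (1/2) = (159 − 1) · (1/2) = 79 ≈ 79.0000.

E[X] = 79 = 79.0000.


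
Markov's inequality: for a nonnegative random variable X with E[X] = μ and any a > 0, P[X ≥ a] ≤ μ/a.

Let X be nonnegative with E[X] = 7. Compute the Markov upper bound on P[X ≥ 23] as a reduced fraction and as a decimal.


μ = E[X] = 7, a = 23.
Markov: P[X ≥ 23] ≤ μ/a = (7)/23 = 7/23.
Numerically: ≈ 0.30435.
(Since a = 23 > μ = 7.00000, the bound 7/23 is < 1 and informative.)

P[X ≥ 23] ≤ 7/23 ≈ 0.30435.


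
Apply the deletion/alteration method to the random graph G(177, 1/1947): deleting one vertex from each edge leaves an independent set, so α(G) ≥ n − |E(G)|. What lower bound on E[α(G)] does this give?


E[|E(G)|] = C(177, 2)·p = 15576 · (1/1947) = 8.
E[α(G)] ≥ n − E[|E(G)|] = 177 − 8 = 169.
Numerically: ≈ 169.00000.
(This is only a lower bound; the true E[α(G)] may be larger.)

E[α(G)] ≥ 169 ≈ 169.00000.


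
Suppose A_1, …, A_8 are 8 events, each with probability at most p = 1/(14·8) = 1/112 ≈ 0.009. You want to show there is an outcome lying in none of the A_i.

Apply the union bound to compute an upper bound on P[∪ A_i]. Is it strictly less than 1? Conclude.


Union bound: P[∪_{i=1}^{8} A_i] ≤ Σ_i P[A_i] ≤ 8·p = 8·(1/112) = 1/14.
Numerically: 1/14 ≈ 0.071.
Is 1/14 < 1? YES.
Since P[∪ A_i] ≤ 1/14 < 1, the complement has P[∩ A_i^c] ≥ 1 − 1/14 = 13/14 > 0, so some outcome avoids every A_i.

8·p = 1/14 ≈ 0.071; existence CERTIFIED by the union bound.


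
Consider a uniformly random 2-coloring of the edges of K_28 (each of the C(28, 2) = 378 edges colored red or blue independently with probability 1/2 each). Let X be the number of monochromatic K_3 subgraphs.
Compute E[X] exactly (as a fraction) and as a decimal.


Let X = Σ_S X_S over the C(28, 3) = 3276 subsets S of size 3, where X_S = 1 if the K_3 on S is monochromatic.
For a fixed S, the K_3 on S has C(3, 2) = 3 edges. P[all 3 edges red] = (1/2)^3, and likewise for blue, so P[monochromatic] = 2·(1/2)^3 = 2^{1 − 3} = 1/4.
By linearity of expectation: E[X] = C(28, 3) · 2^{1 − 3} = 3276 · 1/4 = 819.
Numerically: E[X] ≈ 819.000.

E[X] = C(28,3)·2^(1−C(3,2)) = 819 ≈ 819.000.


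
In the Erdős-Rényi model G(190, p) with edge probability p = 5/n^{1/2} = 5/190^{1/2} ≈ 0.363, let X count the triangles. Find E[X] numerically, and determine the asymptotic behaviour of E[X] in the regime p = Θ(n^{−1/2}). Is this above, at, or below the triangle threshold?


Number of potential triangles: C(190, 3) = 1125180.
Each occurs with probability p³ ≈ (0.363)³ ≈ 4.77287e-02.
By linearity: E[X] = C(190, 3)·p³ ≈ 1125180 · 4.77287e-02 ≈ 53703.379.
Since α = 1/2 < 1, p = c/n^{1/2} ≫ 1/n is above the triangle threshold p ~ 1/n. Asymptotically E[X] ~ (c³/6)·n^{3(1−α)} = (5³/6)·n^{1.5} → ∞; triangles are abundant w.h.p.

E[X] ≈ 53703.379; in regime p = Θ(1/n^{1/2}) E[X] diverges (above the triangle threshold p ~ 1/n).


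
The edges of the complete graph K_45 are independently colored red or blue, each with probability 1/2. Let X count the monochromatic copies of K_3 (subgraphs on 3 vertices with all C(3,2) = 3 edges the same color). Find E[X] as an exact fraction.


Let X = Σ_S X_S over the C(45, 3) = 14190 subsets S of size 3, where X_S = 1 if the K_3 on S is monochromatic.
For a fixed S, the K_3 on S has C(3, 2) = 3 edges. P[all 3 edges red] = (1/2)^3, and likewise for blue, so P[monochromatic] = 2·(1/2)^3 = 2^{1 − 3} = 1/4.
By linearity: E[X] = C(45, 3) · 2^{1 − 3} = 14190 · 1/4 = 7095/2.
Numerically: E[X] ≈ 3547.500.

E[X] = C(45,3)·2^(1−C(3,2)) = 7095/2 ≈ 3547.500.


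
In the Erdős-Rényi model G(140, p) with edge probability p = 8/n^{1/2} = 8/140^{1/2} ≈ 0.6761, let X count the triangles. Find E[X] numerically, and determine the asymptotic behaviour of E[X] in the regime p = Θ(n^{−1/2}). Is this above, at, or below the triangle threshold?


Number of potential triangles: C(140, 3) = 447580.
Each occurs with probability p³ ≈ (0.6761)³ ≈ 3.090850e-01.
By linearity: E[X] = C(140, 3)·p³ ≈ 447580 · 3.090850e-01 ≈ 138340.2574.
Since α = 1/2 < 1, p = c/n^{1/2} ≫ 1/n is above the triangle threshold p ~ 1/n. Asymptotically E[X] ~ (c³/6)·n^{3(1−α)} = (8³/6)·n^{1.5} → ∞; triangles are abundant w.h.p.

E[X] ≈ 138340.2574; in regime p = Θ(1/n^{1/2}) E[X] diverges (above the triangle threshold p ~ 1/n).


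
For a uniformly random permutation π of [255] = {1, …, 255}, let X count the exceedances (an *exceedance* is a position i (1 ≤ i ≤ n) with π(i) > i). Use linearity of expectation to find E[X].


Write X = Σ_{i=1}^{255} X_i, where X_i = 1_{π(i) > i}.
For each fixed i, π(i) is uniform over {1, …, 255} (marginal of a uniform permutation), so P[π(i) > i] = (n − i)/n. Summing: Σ_{i=1}^{255} (n − i)/n = (0 + 1 + … + 254)/255 = 255(255 − 1)/(2·255) = (255 − 1)/2.
Hence E[X] = Σ_{i=1}^{255} (255 − i)/255 = 127 ≈ 127.000.

E[X] = 127 = 127.000.


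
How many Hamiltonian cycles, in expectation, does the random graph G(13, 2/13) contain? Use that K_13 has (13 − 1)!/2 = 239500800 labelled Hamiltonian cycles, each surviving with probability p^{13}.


K_13 has (13 − 1)!/2 = 239500800 labelled Hamiltonian cycles.
For each such Hamiltonian cycle H, let X_H = 1 if all 13 edges of H are present in G. Then P[X_H = 1] = p^{13} = (2/13)^{13} = 8192/302875106592253.
By linearity of expectation: E[X] = Σ_H E[X_H] = 239500800 · p^{13} = 239500800 · 8192/302875106592253 = 1961990553600/302875106592253.
Numerically: E[X] ≈ 0.006478.

E[X] = 239500800 · (2/13)^{13} = 1961990553600/302875106592253 ≈ 0.006478.


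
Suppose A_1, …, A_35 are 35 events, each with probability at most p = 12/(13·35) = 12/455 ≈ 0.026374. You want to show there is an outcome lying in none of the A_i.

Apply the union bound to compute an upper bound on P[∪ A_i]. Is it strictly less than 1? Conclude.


Union bound: P[∪_{i=1}^{35} A_i] ≤ Σ_i P[A_i] ≤ 35·p = 35·(12/455) = 12/13.
Numerically: 12/13 ≈ 0.923077.
Is 12/13 < 1? YES.
Since P[∪ A_i] ≤ 12/13 < 1, the complement has P[∩ A_i^c] ≥ 1 − 12/13 = 1/13 > 0, so some outcome avoids every A_i.

35·p = 12/13 ≈ 0.923077; existence CERTIFIED by the union bound.


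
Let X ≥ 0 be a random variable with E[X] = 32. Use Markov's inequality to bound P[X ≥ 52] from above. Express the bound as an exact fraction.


μ = E[X] = 32, a = 52.
Markov: P[X ≥ 52] ≤ μ/a = (32)/52 = 8/13.
Numerically: ≈ 0.6154.
(Since a = 52 > μ = 32.0000, the bound 8/13 is < 1 and informative.)

P[X ≥ 52] ≤ 8/13 ≈ 0.6154.


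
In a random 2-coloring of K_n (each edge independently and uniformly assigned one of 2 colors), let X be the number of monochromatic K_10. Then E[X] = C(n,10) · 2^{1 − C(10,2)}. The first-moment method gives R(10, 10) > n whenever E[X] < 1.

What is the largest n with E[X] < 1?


We need C(n, 10) · 2^{1 − 45} < 1, i.e. C(n, 10) < 2^{45 − 1} = 17592186044416.
Check values of n near the boundary:
  n = 99: C(99, 10) = 15579278510796; 15579278510796 < 17592186044416? YES
  n = 100: C(100, 10) = 17310309456440; 17310309456440 < 17592186044416? YES
  n = 101: C(101, 10) = 19212541264840; 19212541264840 < 17592186044416? NO
  n = 102: C(102, 10) = 21300860967540; 21300860967540 < 17592186044416? NO
The largest n with C(n, 10) < 17592186044416 is n = 100 (where E[X] = 2163788682055/2199023255552 ≈ 0.98398). Hence R(10, 10) > 100, i.e. R(10, 10) ≥ 101.

Largest n = 100; hence R(10, 10) > 100.


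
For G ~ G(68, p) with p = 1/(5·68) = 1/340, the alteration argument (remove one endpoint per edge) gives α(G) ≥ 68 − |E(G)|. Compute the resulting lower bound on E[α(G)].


E[|E(G)|] = C(68, 2)·p = 2278 · (1/340) = 67/10.
E[α(G)] ≥ n − E[|E(G)|] = 68 − 67/10 = 613/10.
Numerically: ≈ 61.300.
(This is only a lower bound; the true E[α(G)] may be larger.)

E[α(G)] ≥ 613/10 ≈ 61.300.


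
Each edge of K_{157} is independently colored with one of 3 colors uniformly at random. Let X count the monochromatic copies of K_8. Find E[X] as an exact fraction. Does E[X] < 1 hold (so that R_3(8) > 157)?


E[X] = C(157, 8) · 3^{1 − 28} = 7637643295425 · 3^{−27} = 7637643295425/7625597484987.
As a reduced fraction: E[X] = 848627032825/847288609443 ≈ 1.00158.
Is E[X] < 1? NO.
Since E[X] ≥ 1, the first-moment bound is inconclusive at n = 157; it does NOT by itself certify R_3(8) > 157.

E[X] = 848627032825/847288609443 ≈ 1.00158; E[X] ≥ 1; first-moment method inconclusive here.


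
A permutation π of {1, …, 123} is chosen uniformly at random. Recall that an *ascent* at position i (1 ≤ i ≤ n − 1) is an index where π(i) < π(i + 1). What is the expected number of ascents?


Write X = Σ X_I over i = 1, …, 122, with X_I the indicator of one ascent.
There are 122 indicators.
For each fixed i, the pair (π(i), π(i+1)) is a uniformly random ordered pair of distinct values from {1, …, 123}; by symmetry P[π(i) < π(i+1)] = 1/2.
By linearity: E[X] = 122 · (1/2) = (123 − 1) · (1/2) = 61 ≈ 61.0000.

E[X] = 61 = 61.0000.


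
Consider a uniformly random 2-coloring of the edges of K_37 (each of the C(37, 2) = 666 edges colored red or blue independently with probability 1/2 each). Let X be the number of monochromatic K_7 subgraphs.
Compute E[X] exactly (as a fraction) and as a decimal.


Let X = Σ_S X_S over the C(37, 7) = 10295472 subsets S of size 7, where X_S = 1 if the K_7 on S is monochromatic.
For a fixed S, the K_7 on S has C(7, 2) = 21 edges. P[all 21 edges red] = (1/2)^21, and likewise for blue, so P[monochromatic] = 2·(1/2)^21 = 2^{1 − 21} = 1/1048576.
Summing: E[X] = C(37, 7) · 2^{1 − 21} = 10295472 · 1/1048576 = 643467/65536.
Numerically: E[X] ≈ 9.818527.

E[X] = C(37,7)·2^(1−C(7,2)) = 643467/65536 ≈ 9.818527.


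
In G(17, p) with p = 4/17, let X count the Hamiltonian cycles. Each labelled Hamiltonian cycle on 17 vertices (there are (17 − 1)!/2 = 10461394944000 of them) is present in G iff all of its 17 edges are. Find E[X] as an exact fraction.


K_17 has (17 − 1)!/2 = 10461394944000 labelled Hamiltonian cycles.
For each such Hamiltonian cycle H, let X_H = 1 if all 17 edges of H are present in G. Then P[X_H = 1] = p^{17} = (4/17)^{17} = 17179869184/827240261886336764177.
By linearity of expectation: E[X] = Σ_H E[X_H] = 10461394944000 · p^{17} = 10461394944000 · 17179869184/827240261886336764177 = 179725396620079005696000/827240261886336764177.
Numerically: E[X] ≈ 217.

E[X] = 10461394944000 · (4/17)^{17} = 179725396620079005696000/827240261886336764177 ≈ 217.


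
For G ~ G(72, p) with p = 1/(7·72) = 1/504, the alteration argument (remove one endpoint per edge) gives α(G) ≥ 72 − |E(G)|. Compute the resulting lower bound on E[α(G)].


E[|E(G)|] = C(72, 2)·p = 2556 · (1/504) = 71/14.
E[α(G)] ≥ n − E[|E(G)|] = 72 − 71/14 = 937/14.
Numerically: ≈ 66.9286.
(This is only a lower bound; the true E[α(G)] may be larger.)

E[α(G)] ≥ 937/14 ≈ 66.9286.


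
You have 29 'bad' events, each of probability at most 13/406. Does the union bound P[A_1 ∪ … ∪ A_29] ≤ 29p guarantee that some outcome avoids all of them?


Union bound: P[∪_{i=1}^{29} A_i] ≤ Σ_i P[A_i] ≤ 29·p = 29·(13/406) = 13/14.
Numerically: 13/14 ≈ 0.9286.
Is 13/14 < 1? YES.
Since P[∪ A_i] ≤ 13/14 < 1, the complement has P[∩ A_i^c] ≥ 1 − 13/14 = 1/14 > 0, so some outcome avoids every A_i.

29·p = 13/14 ≈ 0.9286; existence CERTIFIED by the union bound.


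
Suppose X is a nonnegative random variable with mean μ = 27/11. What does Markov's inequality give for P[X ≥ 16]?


μ = E[X] = 27/11, a = 16.
Markov: P[X ≥ 16] ≤ μ/a = (27/11)/16 = 27/176.
Numerically: ≈ 0.15341.
(Since a = 16 > μ = 2.45455, the bound 27/176 is < 1 and informative.)

P[X ≥ 16] ≤ 27/176 ≈ 0.15341.


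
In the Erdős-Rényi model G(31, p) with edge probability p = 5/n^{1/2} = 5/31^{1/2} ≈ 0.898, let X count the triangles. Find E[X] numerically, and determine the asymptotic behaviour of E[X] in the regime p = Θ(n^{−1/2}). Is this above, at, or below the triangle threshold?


Number of potential triangles: C(31, 3) = 4495.
Each occurs with probability p³ ≈ (0.898)³ ≈ 7.24215e-01.
By linearity: E[X] = C(31, 3)·p³ ≈ 4495 · 7.24215e-01 ≈ 3255.346.
Since α = 1/2 < 1, p = c/n^{1/2} ≫ 1/n is above the triangle threshold p ~ 1/n. Asymptotically E[X] ~ (c³/6)·n^{3(1−α)} = (5³/6)·n^{1.5} → ∞; triangles are abundant w.h.p.

E[X] ≈ 3255.346; in regime p = Θ(1/n^{1/2}) E[X] diverges (above the triangle threshold p ~ 1/n).


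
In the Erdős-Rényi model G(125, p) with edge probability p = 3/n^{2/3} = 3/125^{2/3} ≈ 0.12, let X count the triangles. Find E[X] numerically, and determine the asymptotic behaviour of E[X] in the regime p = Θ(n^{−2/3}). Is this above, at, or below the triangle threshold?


Number of potential triangles: C(125, 3) = 317750.
Each occurs with probability p³ ≈ (0.12)³ ≈ 1.728000e-03.
By linearity: E[X] = C(125, 3)·p³ ≈ 317750 · 1.728000e-03 ≈ 549.0720.
Since α = 2/3 < 1, p = c/n^{2/3} ≫ 1/n is above the triangle threshold p ~ 1/n. Asymptotically E[X] ~ (c³/6)·n^{3(1−α)} = (3³/6)·n^{1} → ∞; triangles are abundant w.h.p.

E[X] ≈ 549.0720; in regime p = Θ(1/n^{2/3}) E[X] diverges (above the triangle threshold p ~ 1/n).


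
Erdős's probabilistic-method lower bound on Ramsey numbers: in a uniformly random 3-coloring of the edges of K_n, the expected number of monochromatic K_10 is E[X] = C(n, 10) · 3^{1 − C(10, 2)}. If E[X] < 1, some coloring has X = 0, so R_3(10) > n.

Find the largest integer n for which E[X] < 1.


We need C(n, 10) · 3^{1 − 45} < 1, i.e. C(n, 10) < 3^{45 − 1} = 984770902183611232881.
Check values of n near the boundary:
  n = 572: C(572, 10) = 954640815642161682606; 954640815642161682606 < 984770902183611232881? YES
  n = 573: C(573, 10) = 971597135635805762226; 971597135635805762226 < 984770902183611232881? YES
  n = 574: C(574, 10) = 988824035203816502691; 988824035203816502691 < 984770902183611232881? NO
The largest n with C(n, 10) < 984770902183611232881 is n = 573 (where E[X] = 35985079097622435638/36472996377170786403 ≈ 0.987). Hence R_3(10) > 573, i.e. R_3(10) ≥ 574.

Largest n = 573; hence R_3(10) > 573.


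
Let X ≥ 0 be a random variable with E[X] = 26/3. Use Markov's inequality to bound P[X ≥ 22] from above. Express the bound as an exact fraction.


μ = E[X] = 26/3, a = 22.
Markov: P[X ≥ 22] ≤ μ/a = (26/3)/22 = 13/33.
Numerically: ≈ 0.393939.
(Since a = 22 > μ = 8.666667, the bound 13/33 is < 1 and informative.)

P[X ≥ 22] ≤ 13/33 ≈ 0.393939.


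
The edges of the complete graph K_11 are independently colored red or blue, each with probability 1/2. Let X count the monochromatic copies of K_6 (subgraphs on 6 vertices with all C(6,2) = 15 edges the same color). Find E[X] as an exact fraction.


Let X = Σ_S X_S over the C(11, 6) = 462 subsets S of size 6, where X_S = 1 if the K_6 on S is monochromatic.
For a fixed S, the K_6 on S has C(6, 2) = 15 edges. P[all 15 edges red] = (1/2)^15, and likewise for blue, so P[monochromatic] = 2·(1/2)^15 = 2^{1 − 15} = 1/16384.
By linearity of expectation: E[X] = C(11, 6) · 2^{1 − 15} = 462 · 1/16384 = 231/8192.
Numerically: E[X] ≈ 0.028198.

E[X] = C(11,6)·2^(1−C(6,2)) = 231/8192 ≈ 0.028198.


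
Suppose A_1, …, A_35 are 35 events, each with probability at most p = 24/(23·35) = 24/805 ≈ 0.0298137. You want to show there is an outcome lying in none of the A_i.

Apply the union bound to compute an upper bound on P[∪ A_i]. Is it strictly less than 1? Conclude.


Union bound: P[∪_{i=1}^{35} A_i] ≤ Σ_i P[A_i] ≤ 35·p = 35·(24/805) = 24/23.
Numerically: 24/23 ≈ 1.0434783.
Is 24/23 < 1? NO.
Since the bound 24/23 is ≥ 1, the union bound is uninformative here; it does NOT by itself certify existence.

35·p = 24/23 ≈ 1.0434783; existence NOT certified by the union bound.


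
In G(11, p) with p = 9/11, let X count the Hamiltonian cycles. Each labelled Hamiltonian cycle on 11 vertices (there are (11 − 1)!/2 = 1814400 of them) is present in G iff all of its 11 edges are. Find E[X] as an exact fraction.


K_11 has (11 − 1)!/2 = 1814400 labelled Hamiltonian cycles.
For each such Hamiltonian cycle H, let X_H = 1 if all 11 edges of H are present in G. Then P[X_H = 1] = p^{11} = (9/11)^{11} = 31381059609/285311670611.
By linearity of expectation: E[X] = Σ_H E[X_H] = 1814400 · p^{11} = 1814400 · 31381059609/285311670611 = 56937794554569600/285311670611.
Numerically: E[X] ≈ 2e+05.

E[X] = 1814400 · (9/11)^{11} = 56937794554569600/285311670611 ≈ 2e+05.


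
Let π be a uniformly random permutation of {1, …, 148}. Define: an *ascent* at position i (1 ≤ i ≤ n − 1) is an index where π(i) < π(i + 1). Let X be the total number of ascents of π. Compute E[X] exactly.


Write X = Σ X_I over i = 1, …, 147, with X_I the indicator of one ascent.
There are 147 indicators.
For each fixed i, the pair (π(i), π(i+1)) is a uniformly random ordered pair of distinct values from {1, …, 148}; by symmetry P[π(i) < π(i+1)] = 1/2.
By linearity: E[X] = 147 · (1/2) = (148 − 1) · (1/2) = 147/2 ≈ 73.500.

E[X] = 147/2 = 73.500.


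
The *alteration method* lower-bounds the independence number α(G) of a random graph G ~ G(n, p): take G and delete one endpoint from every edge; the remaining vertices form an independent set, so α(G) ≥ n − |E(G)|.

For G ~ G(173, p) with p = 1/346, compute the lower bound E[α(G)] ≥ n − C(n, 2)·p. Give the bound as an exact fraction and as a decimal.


E[|E(G)|] = C(173, 2)·p = 14878 · (1/346) = 43.
E[α(G)] ≥ n − E[|E(G)|] = 173 − 43 = 130.
Numerically: ≈ 130.000000.
(This is only a lower bound; the true E[α(G)] may be larger.)

E[α(G)] ≥ 130 ≈ 130.000000.


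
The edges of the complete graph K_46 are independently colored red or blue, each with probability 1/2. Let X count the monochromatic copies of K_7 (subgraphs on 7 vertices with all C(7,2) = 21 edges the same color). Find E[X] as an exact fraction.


Let X = Σ_S X_S over the C(46, 7) = 53524680 subsets S of size 7, where X_S = 1 if the K_7 on S is monochromatic.
For a fixed S, the K_7 on S has C(7, 2) = 21 edges. P[all 21 edges red] = (1/2)^21, and likewise for blue, so P[monochromatic] = 2·(1/2)^21 = 2^{1 − 21} = 1/1048576.
By linearity of expectation: E[X] = C(46, 7) · 2^{1 − 21} = 53524680 · 1/1048576 = 6690585/131072.
Numerically: E[X] ≈ 51.0451.

E[X] = C(46,7)·2^(1−C(7,2)) = 6690585/131072 ≈ 51.0451.


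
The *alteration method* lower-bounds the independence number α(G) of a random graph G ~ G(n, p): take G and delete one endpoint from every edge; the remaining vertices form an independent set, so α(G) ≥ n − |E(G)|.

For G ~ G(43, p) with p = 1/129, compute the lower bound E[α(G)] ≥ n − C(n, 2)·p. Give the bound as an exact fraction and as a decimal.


E[|E(G)|] = C(43, 2)·p = 903 · (1/129) = 7.
E[α(G)] ≥ n − E[|E(G)|] = 43 − 7 = 36.
Numerically: ≈ 36.000.
(This is only a lower bound; the true E[α(G)] may be larger.)

E[α(G)] ≥ 36 ≈ 36.000.


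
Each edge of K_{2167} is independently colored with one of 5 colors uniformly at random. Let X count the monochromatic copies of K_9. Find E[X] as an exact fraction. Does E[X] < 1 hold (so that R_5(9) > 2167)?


E[X] = C(2167, 9) · 5^{1 − 36} = 2855899084841489792706810 · 5^{−35} = 2855899084841489792706810/2910383045673370361328125.
As a reduced fraction: E[X] = 571179816968297958541362/582076609134674072265625 ≈ 0.981.
Is E[X] < 1? YES.
Since E[X] < 1, there exists a 5-coloring of K_{2167} with no monochromatic K_9; hence R_5(9) > 2167.

E[X] = 571179816968297958541362/582076609134674072265625 ≈ 0.981; E[X] < 1, so R_5(9) > 2167.


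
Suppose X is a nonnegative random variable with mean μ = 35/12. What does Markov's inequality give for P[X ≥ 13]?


μ = E[X] = 35/12, a = 13.
Markov: P[X ≥ 13] ≤ μ/a = (35/12)/13 = 35/156.
Numerically: ≈ 0.2244.
(Since a = 13 > μ = 2.9167, the bound 35/156 is < 1 and informative.)

P[X ≥ 13] ≤ 35/156 ≈ 0.2244.


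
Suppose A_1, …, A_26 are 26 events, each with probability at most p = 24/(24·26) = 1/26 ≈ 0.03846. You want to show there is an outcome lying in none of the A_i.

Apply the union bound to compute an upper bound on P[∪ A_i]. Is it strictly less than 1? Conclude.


Union bound: P[∪_{i=1}^{26} A_i] ≤ Σ_i P[A_i] ≤ 26·p = 26·(1/26) = 1.
Numerically: 1 ≈ 1.00000.
Is 1 < 1? NO.
Since the bound 1 is ≥ 1, the union bound is uninformative here; it does NOT by itself certify existence.

26·p = 1 ≈ 1.00000; existence NOT certified by the union bound.


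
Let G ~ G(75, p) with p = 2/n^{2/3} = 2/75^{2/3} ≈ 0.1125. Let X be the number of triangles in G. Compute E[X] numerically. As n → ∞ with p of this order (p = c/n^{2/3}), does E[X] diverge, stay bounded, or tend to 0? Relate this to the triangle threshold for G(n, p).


Number of potential triangles: C(75, 3) = 67525.
Each occurs with probability p³ ≈ (0.1125)³ ≈ 1.422222e-03.
By linearity: E[X] = C(75, 3)·p³ ≈ 67525 · 1.422222e-03 ≈ 96.0356.
Since α = 2/3 < 1, p = c/n^{2/3} ≫ 1/n is above the triangle threshold p ~ 1/n. Asymptotically E[X] ~ (c³/6)·n^{3(1−α)} = (2³/6)·n^{1} → ∞; triangles are abundant w.h.p.

E[X] ≈ 96.0356; in regime p = Θ(1/n^{2/3}) E[X] diverges (above the triangle threshold p ~ 1/n).


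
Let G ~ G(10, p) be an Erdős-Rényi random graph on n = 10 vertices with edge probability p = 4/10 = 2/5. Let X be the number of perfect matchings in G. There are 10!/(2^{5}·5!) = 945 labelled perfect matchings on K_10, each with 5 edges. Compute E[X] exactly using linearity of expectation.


K_10 has 10!/(2^{5}·5!) = 945 labelled perfect matchings.
For each such perfect matching H, let X_H = 1 if all 5 edges of H are present in G. Then P[X_H = 1] = p^{5} = (2/5)^{5} = 32/3125.
Summing the indicators: E[X] = Σ_H E[X_H] = 945 · p^{5} = 945 · 32/3125 = 6048/625.
Numerically: E[X] ≈ 9.677.

E[X] = 945 · (2/5)^{5} = 6048/625 ≈ 9.677.


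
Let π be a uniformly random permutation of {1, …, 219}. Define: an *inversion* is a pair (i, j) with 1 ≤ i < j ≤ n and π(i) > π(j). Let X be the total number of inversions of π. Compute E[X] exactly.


Write X = Σ X_I over the C(219, 2) = 23871 pairs i < j, with X_I the indicator of one inversion.
There are 23871 indicators.
For each fixed pair i < j, the values π(i) and π(j) are two distinct elements of {1, …, 219} in uniformly random order; by symmetry P[π(i) > π(j)] = 1/2.
By linearity: E[X] = 23871 · (1/2) = C(219, 2) · (1/2) = 23871/2 = 23871/2 ≈ 11935.50000.

E[X] = 23871/2 = 11935.50000.


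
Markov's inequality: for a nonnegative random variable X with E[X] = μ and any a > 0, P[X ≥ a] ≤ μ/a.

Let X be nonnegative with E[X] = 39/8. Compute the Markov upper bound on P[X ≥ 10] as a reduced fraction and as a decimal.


μ = E[X] = 39/8, a = 10.
Markov: P[X ≥ 10] ≤ μ/a = (39/8)/10 = 39/80.
Numerically: ≈ 0.487.
(Since a = 10 > μ = 4.875, the bound 39/80 is < 1 and informative.)

P[X ≥ 10] ≤ 39/80 ≈ 0.487.


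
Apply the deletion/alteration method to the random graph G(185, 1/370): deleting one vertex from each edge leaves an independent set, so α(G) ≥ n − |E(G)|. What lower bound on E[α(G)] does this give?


E[|E(G)|] = C(185, 2)·p = 17020 · (1/370) = 46.
E[α(G)] ≥ n − E[|E(G)|] = 185 − 46 = 139.
Numerically: ≈ 139.000000.
(This is only a lower bound; the true E[α(G)] may be larger.)

E[α(G)] ≥ 139 ≈ 139.000000.


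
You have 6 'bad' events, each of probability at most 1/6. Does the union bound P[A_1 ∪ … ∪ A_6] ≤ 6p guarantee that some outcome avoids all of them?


Union bound: P[∪_{i=1}^{6} A_i] ≤ Σ_i P[A_i] ≤ 6·p = 6·(1/6) = 1.
Numerically: 1 ≈ 1.0000.
Is 1 < 1? NO.
Since the bound 1 is ≥ 1, the union bound is uninformative here; it does NOT by itself certify existence.

6·p = 1 ≈ 1.0000; existence NOT certified by the union bound.


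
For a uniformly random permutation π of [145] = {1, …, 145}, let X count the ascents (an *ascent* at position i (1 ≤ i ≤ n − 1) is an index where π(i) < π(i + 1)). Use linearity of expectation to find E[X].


Write X = Σ X_I over i = 1, …, 144, with X_I the indicator of one ascent.
There are 144 indicators.
For each fixed i, the pair (π(i), π(i+1)) is a uniformly random ordered pair of distinct values from {1, …, 145}; by symmetry P[π(i) < π(i+1)] = 1/2.
By linearity: E[X] = 144 · (1/2) = (145 − 1) · (1/2) = 72 ≈ 72.000.

E[X] = 72 = 72.000.


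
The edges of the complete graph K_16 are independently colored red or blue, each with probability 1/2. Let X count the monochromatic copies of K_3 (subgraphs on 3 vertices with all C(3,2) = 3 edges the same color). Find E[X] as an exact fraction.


Let X = Σ_S X_S over the C(16, 3) = 560 subsets S of size 3, where X_S = 1 if the K_3 on S is monochromatic.
For a fixed S, the K_3 on S has C(3, 2) = 3 edges. P[all 3 edges red] = (1/2)^3, and likewise for blue, so P[monochromatic] = 2·(1/2)^3 = 2^{1 − 3} = 1/4.
By linearity: E[X] = C(16, 3) · 2^{1 − 3} = 560 · 1/4 = 140.
Numerically: E[X] ≈ 140.000.

E[X] = C(16,3)·2^(1−C(3,2)) = 140 ≈ 140.000.


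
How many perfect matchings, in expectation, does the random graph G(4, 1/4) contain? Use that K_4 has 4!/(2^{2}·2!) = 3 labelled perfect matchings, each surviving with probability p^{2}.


K_4 has 4!/(2^{2}·2!) = 3 labelled perfect matchings.
For each such perfect matching H, let X_H = 1 if all 2 edges of H are present in G. Then P[X_H = 1] = p^{2} = (1/4)^{2} = 1/16.
By linearity of expectation: E[X] = Σ_H E[X_H] = 3 · p^{2} = 3 · 1/16 = 3/16.
Numerically: E[X] ≈ 0.188.

E[X] = 3 · (1/4)^{2} = 3/16 ≈ 0.188.


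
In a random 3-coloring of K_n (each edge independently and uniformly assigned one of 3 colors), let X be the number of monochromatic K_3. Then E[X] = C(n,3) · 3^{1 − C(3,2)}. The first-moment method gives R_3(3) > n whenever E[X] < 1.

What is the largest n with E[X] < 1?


We need C(n, 3) · 3^{1 − 3} < 1, i.e. C(n, 3) < 3^{3 − 1} = 9.
Check values of n near the boundary:
  n = 3: C(3, 3) = 1; 1 < 9? YES
  n = 4: C(4, 3) = 4; 4 < 9? YES
  n = 5: C(5, 3) = 10; 10 < 9? NO
  n = 6: C(6, 3) = 20; 20 < 9? NO
The largest n with C(n, 3) < 9 is n = 4 (where E[X] = 4/9 ≈ 0.444444). Hence R_3(3) > 4, i.e. R_3(3) ≥ 5.

Largest n = 4; hence R_3(3) > 4.


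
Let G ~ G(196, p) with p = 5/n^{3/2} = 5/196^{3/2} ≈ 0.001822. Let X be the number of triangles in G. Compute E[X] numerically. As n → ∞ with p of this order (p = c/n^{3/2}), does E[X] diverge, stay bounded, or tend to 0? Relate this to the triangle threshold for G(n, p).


Number of potential triangles: C(196, 3) = 1235780.
Each occurs with probability p³ ≈ (0.001822)³ ≈ 6.050032e-09.
By linearity: E[X] = C(196, 3)·p³ ≈ 1235780 · 6.050032e-09 ≈ 0.0075.
Since α = 3/2 > 1, p = c/n^{3/2} = o(1/n) is below the triangle threshold p ~ 1/n. Asymptotically E[X] ~ (c³/6)·n^{3(1−α)} = (5³/6)·n^{-1.5} → 0, so by Markov's inequality G has no triangles w.h.p.

E[X] ≈ 0.0075; in regime p = Θ(1/n^{3/2}) E[X] tends to 0 (below the triangle threshold p ~ 1/n).
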